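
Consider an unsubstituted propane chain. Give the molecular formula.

C3H8

Atom tally by fragment:
  CH3 → C:1 H:3
  CH2 → C:1 H:2
  CH3 → C:1 H:3
Element totals:
  C: 3
  H: 8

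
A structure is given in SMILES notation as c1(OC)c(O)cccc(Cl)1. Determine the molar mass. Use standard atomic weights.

158.58 g/mol

Atom tally by fragment:
  benzene ring core → C:6 H:6
  (− 3 ring H displaced by substituents)
  + OCH3 → C:1 H:3 O:1
  + OH → O:1 H:1
  + Cl → Cl:1
Element totals:
  C: 7
  H: 7
  Cl: 1
  O: 2
Molecular formula: C7H7ClO2.
  M = 7(12.011) + 7(1.008) + 35.45 + 2(15.999)
    = 84.077 + 7.056 + 35.450 + 31.998 = 158.581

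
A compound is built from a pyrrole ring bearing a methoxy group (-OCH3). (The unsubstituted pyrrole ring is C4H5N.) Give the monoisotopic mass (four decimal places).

Atom tally by fragment:
  pyrrole ring core → C:4 H:5 N:1
  (− 1 ring H displaced by substituents)
  + OCH3 → C:1 H:3 O:1
Element totals:
  C: 5
  H: 7
  N: 1
  O: 1
Molecular formula: C5H7NO.
  M = 5(12.0) + 7(1.007825) + 14.003074 + 15.994915
    = 60.000000 + 7.054775 + 14.003074 + 15.994915 = 97.052764

97.0528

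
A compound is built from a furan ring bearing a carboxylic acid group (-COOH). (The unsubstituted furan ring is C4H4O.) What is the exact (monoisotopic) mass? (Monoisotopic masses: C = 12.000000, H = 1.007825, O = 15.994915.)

112.0160

Atom tally by fragment:
  furan ring core → C:4 H:4 O:1
  (− 1 ring H displaced by substituents)
  + COOH → C:1 H:1 O:2
Element totals:
  C: 5
  H: 4
  O: 3
Molecular formula: C5H4O3.
  M = 5(12.0) + 4(1.007825) + 3(15.994915)
    = 60.000000 + 4.031300 + 47.984745 = 112.016045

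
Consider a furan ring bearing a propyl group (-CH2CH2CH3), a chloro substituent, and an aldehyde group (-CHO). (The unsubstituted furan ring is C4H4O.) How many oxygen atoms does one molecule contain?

Atom tally by fragment:
  furan ring core → C:4 H:4 O:1
  (− 3 ring H displaced by substituents)
  + CH2CH2CH3 → C:3 H:7
  + Cl → Cl:1
  + CHO → C:1 H:1 O:1
Element totals:
  C: 8
  H: 9
  Cl: 1
  O: 2

2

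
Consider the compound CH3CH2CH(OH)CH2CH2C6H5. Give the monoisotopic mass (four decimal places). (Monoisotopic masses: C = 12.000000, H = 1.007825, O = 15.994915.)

Element totals:
  C: 11
  H: 16
  O: 1
Molecular formula: C11H16O.
  M = 11(12.0) + 16(1.007825) + 15.994915
    = 132.000000 + 16.125200 + 15.994915 = 164.120115

164.1201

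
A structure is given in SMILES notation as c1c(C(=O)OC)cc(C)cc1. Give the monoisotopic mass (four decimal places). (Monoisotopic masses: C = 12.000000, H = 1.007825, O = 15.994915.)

150.0681

Atom tally by fragment:
  benzene ring core → C:6 H:6
  (− 2 ring H displaced by substituents)
  + COOCH3 → C:2 H:3 O:2
  + CH3 → C:1 H:3
Element totals:
  C: 9
  H: 10
  O: 2
Molecular formula: C9H10O2.
  M = 9(12.0) + 10(1.007825) + 2(15.994915)
    = 108.000000 + 10.078250 + 31.989830 = 150.068080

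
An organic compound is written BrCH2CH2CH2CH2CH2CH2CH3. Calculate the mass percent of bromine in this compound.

44.61%

Element totals:
  C: 7
  H: 15
  Br: 1
Molecular formula: C7H15Br.
Molar mass = 179.101 g/mol.
Mass from Br: 1 × 79.904 = 79.904 g/mol.
%Br = 79.904 / 179.101 × 100 = 44.61%.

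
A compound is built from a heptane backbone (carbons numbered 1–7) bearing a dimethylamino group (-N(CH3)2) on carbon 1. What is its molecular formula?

Atom tally by fragment:
  (CH3)2NCH2 → C:3 H:8 N:1
  CH2 → C:1 H:2
  CH2 → C:1 H:2
  CH2 → C:1 H:2
  CH2 → C:1 H:2
  CH2 → C:1 H:2
  CH3 → C:1 H:3
Element totals:
  C: 9
  H: 21
  N: 1

C9H21N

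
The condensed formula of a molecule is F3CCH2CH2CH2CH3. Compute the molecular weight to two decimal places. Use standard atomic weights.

Atom tally by fragment:
  F3CCH2 → C:2 H:2 F:3
  CH2 → C:1 H:2
  CH2 → C:1 H:2
  CH3 → C:1 H:3
Element totals:
  C: 5
  H: 9
  F: 3
Molecular formula: C5H9F3.
  M = 5(12.011) + 9(1.008) + 3(18.998)
    = 60.055 + 9.072 + 56.994 = 126.121

126.12 g/mol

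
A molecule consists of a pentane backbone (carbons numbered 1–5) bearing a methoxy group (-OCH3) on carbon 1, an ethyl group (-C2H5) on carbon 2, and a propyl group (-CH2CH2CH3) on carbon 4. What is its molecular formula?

Atom tally by fragment:
  CH3OCH2 → C:2 H:5 O:1
  CH(C2H5) → C:3 H:6
  CH2 → C:1 H:2
  CH(CH2CH2CH3) → C:4 H:8
  CH3 → C:1 H:3
Element totals:
  C: 11
  H: 24
  O: 1

C11H24O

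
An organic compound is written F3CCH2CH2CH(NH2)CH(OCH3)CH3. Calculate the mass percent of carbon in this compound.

Element totals:
  C: 7
  H: 14
  F: 3
  N: 1
  O: 1
Molecular formula: C7H14F3NO.
Molar mass = 185.189 g/mol.
Mass from C: 7 × 12.011 = 84.077 g/mol.
%C = 84.077 / 185.189 × 100 = 45.40%.

45.40%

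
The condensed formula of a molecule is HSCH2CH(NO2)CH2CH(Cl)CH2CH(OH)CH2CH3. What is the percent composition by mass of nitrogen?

Element totals:
  C: 8
  H: 16
  Cl: 1
  N: 1
  O: 3
  S: 1
Molecular formula: C8H16ClNO3S.
Molar mass = 241.730 g/mol.
Mass from N: 1 × 14.007 = 14.007 g/mol.
%N = 14.007 / 241.730 × 100 = 5.79%.

5.79%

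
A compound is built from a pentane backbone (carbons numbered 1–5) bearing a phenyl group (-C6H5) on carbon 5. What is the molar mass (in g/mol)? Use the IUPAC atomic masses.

148.25 g/mol

Atom tally by fragment:
  CH3 → C:1 H:3
  CH2 → C:1 H:2
  CH2 → C:1 H:2
  CH2 → C:1 H:2
  CH2C6H5 → C:7 H:7
Element totals:
  C: 11
  H: 16
Molecular formula: C11H16.
  M = 11(12.011) + 16(1.008)
    = 132.121 + 16.128 = 148.249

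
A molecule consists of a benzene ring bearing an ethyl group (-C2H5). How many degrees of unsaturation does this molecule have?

Atom tally by fragment:
  benzene ring core → C:6 H:6
  (− 1 ring H displaced by substituents)
  + C2H5 → C:2 H:5
Element totals:
  C: 8
  H: 10
Molecular formula: C8H10.
DoU = (2C + 2 + N − H − X) / 2 = (2·8 + 2 + 0 − 10 − 0) / 2 = 4.

4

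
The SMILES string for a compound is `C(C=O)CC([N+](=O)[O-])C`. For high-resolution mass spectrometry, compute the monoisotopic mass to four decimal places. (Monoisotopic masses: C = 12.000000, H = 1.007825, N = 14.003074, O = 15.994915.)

Atom tally by fragment:
  OHCCH2 → C:2 H:3 O:1
  CH2 → C:1 H:2
  CH(NO2) → C:1 H:1 N:1 O:2
  CH3 → C:1 H:3
Element totals:
  C: 5
  H: 9
  N: 1
  O: 3
Molecular formula: C5H9NO3.
  M = 5(12.0) + 9(1.007825) + 14.003074 + 3(15.994915)
    = 60.000000 + 9.070425 + 14.003074 + 47.984745 = 131.058244

131.0582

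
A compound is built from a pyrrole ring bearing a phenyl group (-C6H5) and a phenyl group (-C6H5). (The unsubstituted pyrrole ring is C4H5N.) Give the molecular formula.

Atom tally by fragment:
  pyrrole ring core → C:4 H:5 N:1
  (− 2 ring H displaced by substituents)
  + C6H5 → C:6 H:5
  + C6H5 → C:6 H:5
Element totals:
  C: 16
  H: 13
  N: 1

C16H13N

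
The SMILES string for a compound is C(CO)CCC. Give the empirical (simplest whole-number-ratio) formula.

C5H12O

Atom tally by fragment:
  HOCH2CH2 → C:2 H:5 O:1
  CH2 → C:1 H:2
  CH2 → C:1 H:2
  CH3 → C:1 H:3
Element totals:
  C: 5
  H: 12
  O: 1
Molecular formula: C5H12O.
gcd of subscripts (5, 12, 1) = 1, so the empirical formula equals the molecular formula.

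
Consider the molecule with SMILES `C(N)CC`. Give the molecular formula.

Atom tally by fragment:
  H2NCH2 → C:1 H:4 N:1
  CH2 → C:1 H:2
  CH3 → C:1 H:3
Element totals:
  C: 3
  H: 9
  N: 1

C3H9N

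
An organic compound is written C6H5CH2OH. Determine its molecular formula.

C7H8O

Atom tally by fragment:
  benzene ring core → C:6 H:6
  (− 1 ring H displaced by substituents)
  + CH2OH → C:1 H:3 O:1
Element totals:
  C: 7
  H: 8
  O: 1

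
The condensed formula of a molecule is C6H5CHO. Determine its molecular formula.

C7H6O

Element totals:
  C: 7
  H: 6
  O: 1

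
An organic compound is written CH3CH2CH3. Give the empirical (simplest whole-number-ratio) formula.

Atom tally by fragment:
  CH3 → C:1 H:3
  CH2 → C:1 H:2
  CH3 → C:1 H:3
Element totals:
  C: 3
  H: 8
Molecular formula: C3H8.
gcd of subscripts (3, 8) = 1, so the empirical formula equals the molecular formula.

C3H8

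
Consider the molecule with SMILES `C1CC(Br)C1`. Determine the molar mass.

Atom tally by fragment:
  cyclobutane ring core → C:4 H:8
  (− 1 ring H displaced by substituents)
  + Br → Br:1
Element totals:
  C: 4
  H: 7
  Br: 1
Molecular formula: C4H7Br.
  M = 4(12.011) + 7(1.008) + 79.904
    = 48.044 + 7.056 + 79.904 = 135.004

135.00 g/mol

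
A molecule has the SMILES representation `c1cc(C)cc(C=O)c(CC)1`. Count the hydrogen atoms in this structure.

12

Atom tally by fragment:
  benzene ring core → C:6 H:6
  (− 3 ring H displaced by substituents)
  + CH3 → C:1 H:3
  + CHO → C:1 H:1 O:1
  + C2H5 → C:2 H:5
Element totals:
  C: 10
  H: 12
  O: 1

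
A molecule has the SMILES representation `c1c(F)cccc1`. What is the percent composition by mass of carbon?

74.99%

Atom tally by fragment:
  benzene ring core → C:6 H:6
  (− 1 ring H displaced by substituents)
  + F → F:1
Element totals:
  C: 6
  H: 5
  F: 1
Molecular formula: C6H5F.
Molar mass = 96.104 g/mol.
Mass from C: 6 × 12.011 = 72.066 g/mol.
%C = 72.066 / 96.104 × 100 = 74.99%.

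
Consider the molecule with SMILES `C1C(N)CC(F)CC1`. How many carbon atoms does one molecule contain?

6

Atom tally by fragment:
  cyclohexane ring core → C:6 H:12
  (− 2 ring H displaced by substituents)
  + NH2 → N:1 H:2
  + F → F:1
Element totals:
  C: 6
  H: 12
  F: 1
  N: 1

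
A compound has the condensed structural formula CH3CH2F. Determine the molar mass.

Element totals:
  C: 2
  H: 5
  F: 1
Molecular formula: C2H5F.
  M = 2(12.011) + 5(1.008) + 18.998
    = 24.022 + 5.040 + 18.998 = 48.060

48.06 g/mol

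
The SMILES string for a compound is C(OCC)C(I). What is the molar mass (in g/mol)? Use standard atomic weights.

200.02 g/mol

Atom tally by fragment:
  C2H5OCH2 → C:3 H:7 O:1
  CH2I → C:1 H:2 I:1
Element totals:
  C: 4
  H: 9
  I: 1
  O: 1
Molecular formula: C4H9IO.
  M = 4(12.011) + 9(1.008) + 126.904 + 15.999
    = 48.044 + 9.072 + 126.904 + 15.999 = 200.019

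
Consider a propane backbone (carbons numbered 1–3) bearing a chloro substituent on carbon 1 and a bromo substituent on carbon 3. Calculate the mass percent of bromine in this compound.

Atom tally by fragment:
  ClCH2 → C:1 H:2 Cl:1
  CH2 → C:1 H:2
  CH2Br → C:1 H:2 Br:1
Element totals:
  C: 3
  H: 6
  Br: 1
  Cl: 1
Molecular formula: C3H6BrCl.
Molar mass = 157.435 g/mol.
Mass from Br: 1 × 79.904 = 79.904 g/mol.
%Br = 79.904 / 157.435 × 100 = 50.75%.

50.75%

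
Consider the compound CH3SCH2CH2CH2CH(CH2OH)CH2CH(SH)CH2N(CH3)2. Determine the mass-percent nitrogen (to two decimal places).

5.57%

Atom tally by fragment:
  CH3SCH2 → C:2 H:5 S:1
  CH2 → C:1 H:2
  CH2 → C:1 H:2
  CH(CH2OH) → C:2 H:4 O:1
  CH2 → C:1 H:2
  CH(SH) → C:1 H:2 S:1
  CH2N(CH3)2 → C:3 H:8 N:1
Element totals:
  C: 11
  H: 25
  N: 1
  O: 1
  S: 2
Molecular formula: C11H25NOS2.
Molar mass = 251.447 g/mol.
Mass from N: 1 × 14.007 = 14.007 g/mol.
%N = 14.007 / 251.447 × 100 = 5.57%.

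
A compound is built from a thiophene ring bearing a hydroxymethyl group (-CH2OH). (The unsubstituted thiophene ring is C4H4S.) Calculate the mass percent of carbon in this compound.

52.61%

Atom tally by fragment:
  thiophene ring core → C:4 H:4 S:1
  (− 1 ring H displaced by substituents)
  + CH2OH → C:1 H:3 O:1
Element totals:
  C: 5
  H: 6
  O: 1
  S: 1
Molecular formula: C5H6OS.
Molar mass = 114.162 g/mol.
Mass from C: 5 × 12.011 = 60.055 g/mol.
%C = 60.055 / 114.162 × 100 = 52.61%.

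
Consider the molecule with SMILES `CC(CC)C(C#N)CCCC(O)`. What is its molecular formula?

C10H19NO

Atom tally by fragment:
  CH3 → C:1 H:3
  CH(C2H5) → C:3 H:6
  CH(CN) → C:2 H:1 N:1
  CH2 → C:1 H:2
  CH2 → C:1 H:2
  CH2 → C:1 H:2
  CH2OH → C:1 H:3 O:1
Element totals:
  C: 10
  H: 19
  N: 1
  O: 1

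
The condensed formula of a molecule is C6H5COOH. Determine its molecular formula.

Atom tally by fragment:
  benzene ring core → C:6 H:6
  (− 1 ring H displaced by substituents)
  + COOH → C:1 H:1 O:2
Element totals:
  C: 7
  H: 6
  O: 2

C7H6O2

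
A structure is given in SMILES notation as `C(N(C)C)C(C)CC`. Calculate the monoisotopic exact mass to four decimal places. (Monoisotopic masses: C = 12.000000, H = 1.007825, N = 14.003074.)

115.1361

Atom tally by fragment:
  (CH3)2NCH2 → C:3 H:8 N:1
  CH(CH3) → C:2 H:4
  CH2 → C:1 H:2
  CH3 → C:1 H:3
Element totals:
  C: 7
  H: 17
  N: 1
Molecular formula: C7H17N.
  M = 7(12.0) + 17(1.007825) + 14.003074
    = 84.000000 + 17.133025 + 14.003074 = 115.136099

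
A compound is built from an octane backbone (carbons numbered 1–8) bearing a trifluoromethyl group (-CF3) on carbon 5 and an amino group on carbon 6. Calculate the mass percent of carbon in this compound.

Atom tally by fragment:
  CH3 → C:1 H:3
  CH2 → C:1 H:2
  CH2 → C:1 H:2
  CH2 → C:1 H:2
  CH(CF3) → C:2 H:1 F:3
  CH(NH2) → C:1 H:3 N:1
  CH2 → C:1 H:2
  CH3 → C:1 H:3
Element totals:
  C: 9
  H: 18
  F: 3
  N: 1
Molecular formula: C9H18F3N.
Molar mass = 197.244 g/mol.
Mass from C: 9 × 12.011 = 108.099 g/mol.
%C = 108.099 / 197.244 × 100 = 54.80%.

54.80%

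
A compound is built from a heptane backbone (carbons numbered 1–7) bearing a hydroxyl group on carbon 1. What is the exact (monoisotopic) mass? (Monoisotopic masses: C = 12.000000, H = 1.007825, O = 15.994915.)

116.1201

Atom tally by fragment:
  HOCH2 → C:1 H:3 O:1
  CH2 → C:1 H:2
  CH2 → C:1 H:2
  CH2 → C:1 H:2
  CH2 → C:1 H:2
  CH2 → C:1 H:2
  CH3 → C:1 H:3
Element totals:
  C: 7
  H: 16
  O: 1
Molecular formula: C7H16O.
  M = 7(12.0) + 16(1.007825) + 15.994915
    = 84.000000 + 16.125200 + 15.994915 = 116.120115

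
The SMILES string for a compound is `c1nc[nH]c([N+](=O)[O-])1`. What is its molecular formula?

Atom tally by fragment:
  imidazole ring core → C:3 H:4 N:2
  (− 1 ring H displaced by substituents)
  + NO2 → N:1 O:2
Element totals:
  C: 3
  H: 3
  N: 3
  O: 2

C3H3N3O2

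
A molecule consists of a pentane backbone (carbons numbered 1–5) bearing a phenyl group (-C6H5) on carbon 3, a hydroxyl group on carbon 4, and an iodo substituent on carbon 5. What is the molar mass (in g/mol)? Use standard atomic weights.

Atom tally by fragment:
  CH3 → C:1 H:3
  CH2 → C:1 H:2
  CH(C6H5) → C:7 H:6
  CH(OH) → C:1 H:2 O:1
  CH2I → C:1 H:2 I:1
Element totals:
  C: 11
  H: 15
  I: 1
  O: 1
Molecular formula: C11H15IO.
  M = 11(12.011) + 15(1.008) + 126.904 + 15.999
    = 132.121 + 15.120 + 126.904 + 15.999 = 290.144

290.14 g/mol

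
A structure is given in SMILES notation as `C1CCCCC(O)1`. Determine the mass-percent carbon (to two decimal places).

Atom tally by fragment:
  cyclohexane ring core → C:6 H:12
  (− 1 ring H displaced by substituents)
  + OH → O:1 H:1
Element totals:
  C: 6
  H: 12
  O: 1
Molecular formula: C6H12O.
Molar mass = 100.161 g/mol.
Mass from C: 6 × 12.011 = 72.066 g/mol.
%C = 72.066 / 100.161 × 100 = 71.95%.

71.95%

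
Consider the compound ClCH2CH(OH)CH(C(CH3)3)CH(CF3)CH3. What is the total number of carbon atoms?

Atom tally by fragment:
  ClCH2 → C:1 H:2 Cl:1
  CH(OH) → C:1 H:2 O:1
  CH(C(CH3)3) → C:5 H:10
  CH(CF3) → C:2 H:1 F:3
  CH3 → C:1 H:3
Element totals:
  C: 10
  H: 18
  Cl: 1
  F: 3
  O: 1

10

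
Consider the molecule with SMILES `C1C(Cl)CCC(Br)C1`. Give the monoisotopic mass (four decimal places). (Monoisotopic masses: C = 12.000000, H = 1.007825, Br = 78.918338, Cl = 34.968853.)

Atom tally by fragment:
  cyclohexane ring core → C:6 H:12
  (− 2 ring H displaced by substituents)
  + Cl → Cl:1
  + Br → Br:1
Element totals:
  C: 6
  H: 10
  Br: 1
  Cl: 1
Molecular formula: C6H10BrCl.
  M = 6(12.0) + 10(1.007825) + 78.918338 + 34.968853
    = 72.000000 + 10.078250 + 78.918338 + 34.968853 = 195.965441

195.9654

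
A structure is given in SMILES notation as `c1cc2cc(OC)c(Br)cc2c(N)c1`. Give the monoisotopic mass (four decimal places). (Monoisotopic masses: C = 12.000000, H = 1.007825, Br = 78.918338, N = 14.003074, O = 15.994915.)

Atom tally by fragment:
  naphthalene ring system core → C:10 H:8
  (− 3 ring H displaced by substituents)
  + OCH3 → C:1 H:3 O:1
  + Br → Br:1
  + NH2 → N:1 H:2
Element totals:
  C: 11
  H: 10
  Br: 1
  N: 1
  O: 1
Molecular formula: C11H10BrNO.
  M = 11(12.0) + 10(1.007825) + 78.918338 + 14.003074 + 15.994915
    = 132.000000 + 10.078250 + 78.918338 + 14.003074 + 15.994915 = 250.994577

250.9946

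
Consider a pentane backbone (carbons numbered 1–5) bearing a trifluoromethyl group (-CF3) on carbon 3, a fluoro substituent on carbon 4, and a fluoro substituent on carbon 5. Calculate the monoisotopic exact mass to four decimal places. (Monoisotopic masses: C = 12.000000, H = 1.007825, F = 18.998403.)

176.0624

Atom tally by fragment:
  CH3 → C:1 H:3
  CH2 → C:1 H:2
  CH(CF3) → C:2 H:1 F:3
  CH(F) → C:1 H:1 F:1
  CH2F → C:1 H:2 F:1
Element totals:
  C: 6
  H: 9
  F: 5
Molecular formula: C6H9F5.
  M = 6(12.0) + 9(1.007825) + 5(18.998403)
    = 72.000000 + 9.070425 + 94.992015 = 176.062440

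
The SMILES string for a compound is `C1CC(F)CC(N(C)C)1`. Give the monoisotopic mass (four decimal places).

131.1110

Atom tally by fragment:
  cyclopentane ring core → C:5 H:10
  (− 2 ring H displaced by substituents)
  + F → F:1
  + N(CH3)2 → N:1 C:2 H:6
Element totals:
  C: 7
  H: 14
  F: 1
  N: 1
Molecular formula: C7H14FN.
  M = 7(12.0) + 14(1.007825) + 18.998403 + 14.003074
    = 84.000000 + 14.109550 + 18.998403 + 14.003074 = 131.111027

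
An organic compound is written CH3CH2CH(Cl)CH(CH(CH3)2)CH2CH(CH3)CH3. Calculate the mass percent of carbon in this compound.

Element totals:
  C: 11
  H: 23
  Cl: 1
Molecular formula: C11H23Cl.
Molar mass = 190.755 g/mol.
Mass from C: 11 × 12.011 = 132.121 g/mol.
%C = 132.121 / 190.755 × 100 = 69.26%.

69.26%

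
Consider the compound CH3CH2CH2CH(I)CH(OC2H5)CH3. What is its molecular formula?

Atom tally by fragment:
  CH3 → C:1 H:3
  CH2 → C:1 H:2
  CH2 → C:1 H:2
  CH(I) → C:1 H:1 I:1
  CH(OC2H5) → C:3 H:6 O:1
  CH3 → C:1 H:3
Element totals:
  C: 8
  H: 17
  I: 1
  O: 1

C8H17IO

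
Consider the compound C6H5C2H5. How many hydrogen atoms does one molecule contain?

10

Atom tally by fragment:
  benzene ring core → C:6 H:6
  (− 1 ring H displaced by substituents)
  + C2H5 → C:2 H:5
Element totals:
  C: 8
  H: 10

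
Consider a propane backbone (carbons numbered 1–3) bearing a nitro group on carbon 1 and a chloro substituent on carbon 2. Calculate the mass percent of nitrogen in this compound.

11.34%

Atom tally by fragment:
  O2NCH2 → C:1 H:2 N:1 O:2
  CH(Cl) → C:1 H:1 Cl:1
  CH3 → C:1 H:3
Element totals:
  C: 3
  H: 6
  Cl: 1
  N: 1
  O: 2
Molecular formula: C3H6ClNO2.
Molar mass = 123.536 g/mol.
Mass from N: 1 × 14.007 = 14.007 g/mol.
%N = 14.007 / 123.536 × 100 = 11.34%.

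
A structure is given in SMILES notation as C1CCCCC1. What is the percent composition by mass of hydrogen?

14.37%

Atom tally by fragment:
  cyclohexane ring core → C:6 H:12
Element totals:
  C: 6
  H: 12
Molecular formula: C6H12.
Molar mass = 84.162 g/mol.
Mass from H: 12 × 1.008 = 12.096 g/mol.
%H = 12.096 / 84.162 × 100 = 14.37%.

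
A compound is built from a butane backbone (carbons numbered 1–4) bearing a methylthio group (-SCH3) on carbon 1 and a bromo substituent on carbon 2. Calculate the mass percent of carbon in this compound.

32.80%

Atom tally by fragment:
  CH3SCH2 → C:2 H:5 S:1
  CH(Br) → C:1 H:1 Br:1
  CH2 → C:1 H:2
  CH3 → C:1 H:3
Element totals:
  C: 5
  H: 11
  Br: 1
  S: 1
Molecular formula: C5H11BrS.
Molar mass = 183.107 g/mol.
Mass from C: 5 × 12.011 = 60.055 g/mol.
%C = 60.055 / 183.107 × 100 = 32.80%.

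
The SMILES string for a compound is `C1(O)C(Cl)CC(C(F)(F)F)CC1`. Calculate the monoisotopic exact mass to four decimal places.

202.0372

Atom tally by fragment:
  cyclohexane ring core → C:6 H:12
  (− 3 ring H displaced by substituents)
  + OH → O:1 H:1
  + Cl → Cl:1
  + CF3 → C:1 F:3
Element totals:
  C: 7
  H: 10
  Cl: 1
  F: 3
  O: 1
Molecular formula: C7H10ClF3O.
  M = 7(12.0) + 10(1.007825) + 34.968853 + 3(18.998403) + 15.994915
    = 84.000000 + 10.078250 + 34.968853 + 56.995209 + 15.994915 = 202.037227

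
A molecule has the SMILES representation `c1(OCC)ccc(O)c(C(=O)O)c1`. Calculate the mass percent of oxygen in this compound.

35.13%

Atom tally by fragment:
  benzene ring core → C:6 H:6
  (− 3 ring H displaced by substituents)
  + OC2H5 → C:2 H:5 O:1
  + OH → O:1 H:1
  + COOH → C:1 H:1 O:2
Element totals:
  C: 9
  H: 10
  O: 4
Molecular formula: C9H10O4.
Molar mass = 182.175 g/mol.
Mass from O: 4 × 15.999 = 63.996 g/mol.
%O = 63.996 / 182.175 × 100 = 35.13%.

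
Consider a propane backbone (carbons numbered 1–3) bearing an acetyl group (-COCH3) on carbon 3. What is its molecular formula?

C5H10O

Atom tally by fragment:
  CH3 → C:1 H:3
  CH2 → C:1 H:2
  CH2COCH3 → C:3 H:5 O:1
Element totals:
  C: 5
  H: 10
  O: 1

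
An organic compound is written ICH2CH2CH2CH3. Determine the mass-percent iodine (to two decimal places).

68.96%

Element totals:
  C: 4
  H: 9
  I: 1
Molecular formula: C4H9I.
Molar mass = 184.020 g/mol.
Mass from I: 1 × 126.904 = 126.904 g/mol.
%I = 126.904 / 184.020 × 100 = 68.96%.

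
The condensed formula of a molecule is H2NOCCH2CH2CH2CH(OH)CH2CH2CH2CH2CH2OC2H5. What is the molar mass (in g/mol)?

231.34 g/mol

Atom tally by fragment:
  H2NOCCH2 → C:2 H:4 O:1 N:1
  CH2 → C:1 H:2
  CH2 → C:1 H:2
  CH(OH) → C:1 H:2 O:1
  CH2 → C:1 H:2
  CH2 → C:1 H:2
  CH2 → C:1 H:2
  CH2 → C:1 H:2
  CH2OC2H5 → C:3 H:7 O:1
Element totals:
  C: 12
  H: 25
  N: 1
  O: 3
Molecular formula: C12H25NO3.
  M = 12(12.011) + 25(1.008) + 14.007 + 3(15.999)
    = 144.132 + 25.200 + 14.007 + 47.997 = 231.336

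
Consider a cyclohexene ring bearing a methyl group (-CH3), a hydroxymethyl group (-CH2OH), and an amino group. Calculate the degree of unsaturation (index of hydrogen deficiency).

Atom tally by fragment:
  cyclohexene ring core → C:6 H:10
  (− 3 ring H displaced by substituents)
  + CH3 → C:1 H:3
  + CH2OH → C:1 H:3 O:1
  + NH2 → N:1 H:2
Element totals:
  C: 8
  H: 15
  N: 1
  O: 1
Molecular formula: C8H15NO.
DoU = (2C + 2 + N − H − X) / 2 = (2·8 + 2 + 1 − 15 − 0) / 2 = 2.

2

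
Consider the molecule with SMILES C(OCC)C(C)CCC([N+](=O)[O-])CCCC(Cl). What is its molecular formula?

C12H24ClNO3

Atom tally by fragment:
  C2H5OCH2 → C:3 H:7 O:1
  CH(CH3) → C:2 H:4
  CH2 → C:1 H:2
  CH2 → C:1 H:2
  CH(NO2) → C:1 H:1 N:1 O:2
  CH2 → C:1 H:2
  CH2 → C:1 H:2
  CH2 → C:1 H:2
  CH2Cl → C:1 H:2 Cl:1
Element totals:
  C: 12
  H: 24
  Cl: 1
  N: 1
  O: 3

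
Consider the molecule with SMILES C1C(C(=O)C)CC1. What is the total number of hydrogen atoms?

Atom tally by fragment:
  cyclobutane ring core → C:4 H:8
  (− 1 ring H displaced by substituents)
  + COCH3 → C:2 H:3 O:1
Element totals:
  C: 6
  H: 10
  O: 1

10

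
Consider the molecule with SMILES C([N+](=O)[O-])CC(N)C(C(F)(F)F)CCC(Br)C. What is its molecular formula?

C9H16BrF3N2O2

Atom tally by fragment:
  O2NCH2 → C:1 H:2 N:1 O:2
  CH2 → C:1 H:2
  CH(NH2) → C:1 H:3 N:1
  CH(CF3) → C:2 H:1 F:3
  CH2 → C:1 H:2
  CH2 → C:1 H:2
  CH(Br) → C:1 H:1 Br:1
  CH3 → C:1 H:3
Element totals:
  C: 9
  H: 16
  Br: 1
  F: 3
  N: 2
  O: 2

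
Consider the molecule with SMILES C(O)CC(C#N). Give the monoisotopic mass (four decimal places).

85.0528

Atom tally by fragment:
  HOCH2 → C:1 H:3 O:1
  CH2 → C:1 H:2
  CH2CN → C:2 H:2 N:1
Element totals:
  C: 4
  H: 7
  N: 1
  O: 1
Molecular formula: C4H7NO.
  M = 4(12.0) + 7(1.007825) + 14.003074 + 15.994915
    = 48.000000 + 7.054775 + 14.003074 + 15.994915 = 85.052764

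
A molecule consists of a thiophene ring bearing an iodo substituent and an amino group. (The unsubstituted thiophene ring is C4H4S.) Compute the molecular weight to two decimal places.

Atom tally by fragment:
  thiophene ring core → C:4 H:4 S:1
  (− 2 ring H displaced by substituents)
  + I → I:1
  + NH2 → N:1 H:2
Element totals:
  C: 4
  H: 4
  I: 1
  N: 1
  S: 1
Molecular formula: C4H4INS.
  M = 4(12.011) + 4(1.008) + 126.904 + 14.007 + 32.06
    = 48.044 + 4.032 + 126.904 + 14.007 + 32.060 = 225.047

225.05 g/mol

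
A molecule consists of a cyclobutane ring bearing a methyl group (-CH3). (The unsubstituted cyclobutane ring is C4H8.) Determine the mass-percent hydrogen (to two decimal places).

14.37%

Atom tally by fragment:
  cyclobutane ring core → C:4 H:8
  (− 1 ring H displaced by substituents)
  + CH3 → C:1 H:3
Element totals:
  C: 5
  H: 10
Molecular formula: C5H10.
Molar mass = 70.135 g/mol.
Mass from H: 10 × 1.008 = 10.080 g/mol.
%H = 10.080 / 70.135 × 100 = 14.37%.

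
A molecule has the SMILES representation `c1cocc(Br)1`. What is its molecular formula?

Atom tally by fragment:
  furan ring core → C:4 H:4 O:1
  (− 1 ring H displaced by substituents)
  + Br → Br:1
Element totals:
  C: 4
  H: 3
  Br: 1
  O: 1

C4H3BrO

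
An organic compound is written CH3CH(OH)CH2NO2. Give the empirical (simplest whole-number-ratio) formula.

Element totals:
  C: 3
  H: 7
  N: 1
  O: 3
Molecular formula: C3H7NO3.
gcd of subscripts (3, 7, 1, 3) = 1, so the empirical formula equals the molecular formula.

C3H7NO3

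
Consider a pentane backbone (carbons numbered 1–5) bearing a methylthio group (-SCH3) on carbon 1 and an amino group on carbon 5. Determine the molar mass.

133.25 g/mol

Atom tally by fragment:
  CH3SCH2 → C:2 H:5 S:1
  CH2 → C:1 H:2
  CH2 → C:1 H:2
  CH2 → C:1 H:2
  CH2NH2 → C:1 H:4 N:1
Element totals:
  C: 6
  H: 15
  N: 1
  S: 1
Molecular formula: C6H15NS.
  M = 6(12.011) + 15(1.008) + 14.007 + 32.06
    = 72.066 + 15.120 + 14.007 + 32.060 = 133.253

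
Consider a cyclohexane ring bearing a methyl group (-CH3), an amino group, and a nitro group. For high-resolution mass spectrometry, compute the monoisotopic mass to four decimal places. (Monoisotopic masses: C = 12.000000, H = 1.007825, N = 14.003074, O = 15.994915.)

Atom tally by fragment:
  cyclohexane ring core → C:6 H:12
  (− 3 ring H displaced by substituents)
  + CH3 → C:1 H:3
  + NH2 → N:1 H:2
  + NO2 → N:1 O:2
Element totals:
  C: 7
  H: 14
  N: 2
  O: 2
Molecular formula: C7H14N2O2.
  M = 7(12.0) + 14(1.007825) + 2(14.003074) + 2(15.994915)
    = 84.000000 + 14.109550 + 28.006148 + 31.989830 = 158.105528

158.1055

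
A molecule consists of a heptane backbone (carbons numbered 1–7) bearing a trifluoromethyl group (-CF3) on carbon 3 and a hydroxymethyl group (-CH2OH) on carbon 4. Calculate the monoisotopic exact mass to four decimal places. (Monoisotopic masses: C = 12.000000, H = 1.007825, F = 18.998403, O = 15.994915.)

198.1231

Atom tally by fragment:
  CH3 → C:1 H:3
  CH2 → C:1 H:2
  CH(CF3) → C:2 H:1 F:3
  CH(CH2OH) → C:2 H:4 O:1
  CH2 → C:1 H:2
  CH2 → C:1 H:2
  CH3 → C:1 H:3
Element totals:
  C: 9
  H: 17
  F: 3
  O: 1
Molecular formula: C9H17F3O.
  M = 9(12.0) + 17(1.007825) + 3(18.998403) + 15.994915
    = 108.000000 + 17.133025 + 56.995209 + 15.994915 = 198.123149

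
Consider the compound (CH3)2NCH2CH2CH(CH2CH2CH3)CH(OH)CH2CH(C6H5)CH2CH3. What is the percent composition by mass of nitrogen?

Atom tally by fragment:
  (CH3)2NCH2 → C:3 H:8 N:1
  CH2 → C:1 H:2
  CH(CH2CH2CH3) → C:4 H:8
  CH(OH) → C:1 H:2 O:1
  CH2 → C:1 H:2
  CH(C6H5) → C:7 H:6
  CH2 → C:1 H:2
  CH3 → C:1 H:3
Element totals:
  C: 19
  H: 33
  N: 1
  O: 1
Molecular formula: C19H33NO.
Molar mass = 291.479 g/mol.
Mass from N: 1 × 14.007 = 14.007 g/mol.
%N = 14.007 / 291.479 × 100 = 4.81%.

4.81%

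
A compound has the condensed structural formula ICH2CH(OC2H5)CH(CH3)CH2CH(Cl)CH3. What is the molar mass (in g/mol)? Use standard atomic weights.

304.60 g/mol

Element totals:
  C: 9
  H: 18
  Cl: 1
  I: 1
  O: 1
Molecular formula: C9H18ClIO.
  M = 9(12.011) + 18(1.008) + 35.45 + 126.904 + 15.999
    = 108.099 + 18.144 + 35.450 + 126.904 + 15.999 = 304.596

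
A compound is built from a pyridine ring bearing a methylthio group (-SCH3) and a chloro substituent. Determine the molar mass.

Atom tally by fragment:
  pyridine ring core → C:5 H:5 N:1
  (− 2 ring H displaced by substituents)
  + SCH3 → C:1 H:3 S:1
  + Cl → Cl:1
Element totals:
  C: 6
  H: 6
  Cl: 1
  N: 1
  S: 1
Molecular formula: C6H6ClNS.
  M = 6(12.011) + 6(1.008) + 35.45 + 14.007 + 32.06
    = 72.066 + 6.048 + 35.450 + 14.007 + 32.060 = 159.631

159.63 g/mol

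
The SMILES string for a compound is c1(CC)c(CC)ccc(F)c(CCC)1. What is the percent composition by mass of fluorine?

Atom tally by fragment:
  benzene ring core → C:6 H:6
  (− 4 ring H displaced by substituents)
  + C2H5 → C:2 H:5
  + C2H5 → C:2 H:5
  + F → F:1
  + CH2CH2CH3 → C:3 H:7
Element totals:
  C: 13
  H: 19
  F: 1
Molecular formula: C13H19F.
Molar mass = 194.293 g/mol.
Mass from F: 1 × 18.998 = 18.998 g/mol.
%F = 18.998 / 194.293 × 100 = 9.78%.

9.78%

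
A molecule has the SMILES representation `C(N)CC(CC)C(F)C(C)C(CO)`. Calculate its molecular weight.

Atom tally by fragment:
  H2NCH2 → C:1 H:4 N:1
  CH2 → C:1 H:2
  CH(C2H5) → C:3 H:6
  CH(F) → C:1 H:1 F:1
  CH(CH3) → C:2 H:4
  CH2CH2OH → C:2 H:5 O:1
Element totals:
  C: 10
  H: 22
  F: 1
  N: 1
  O: 1
Molecular formula: C10H22FNO.
  M = 10(12.011) + 22(1.008) + 18.998 + 14.007 + 15.999
    = 120.110 + 22.176 + 18.998 + 14.007 + 15.999 = 191.290

191.29 g/mol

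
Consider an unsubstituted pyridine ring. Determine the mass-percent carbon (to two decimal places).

Atom tally by fragment:
  pyridine ring core → C:5 H:5 N:1
Element totals:
  C: 5
  H: 5
  N: 1
Molecular formula: C5H5N.
Molar mass = 79.102 g/mol.
Mass from C: 5 × 12.011 = 60.055 g/mol.
%C = 60.055 / 79.102 × 100 = 75.92%.

75.92%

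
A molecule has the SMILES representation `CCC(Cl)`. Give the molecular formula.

Atom tally by fragment:
  CH3 → C:1 H:3
  CH2 → C:1 H:2
  CH2Cl → C:1 H:2 Cl:1
Element totals:
  C: 3
  H: 7
  Cl: 1

C3H7Cl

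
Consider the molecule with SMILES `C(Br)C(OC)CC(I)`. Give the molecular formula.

Atom tally by fragment:
  BrCH2 → C:1 H:2 Br:1
  CH(OCH3) → C:2 H:4 O:1
  CH2 → C:1 H:2
  CH2I → C:1 H:2 I:1
Element totals:
  C: 5
  H: 10
  Br: 1
  I: 1
  O: 1

C5H10BrIO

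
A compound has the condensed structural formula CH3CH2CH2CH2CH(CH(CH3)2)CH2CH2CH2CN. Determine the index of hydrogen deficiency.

Element totals:
  C: 12
  H: 23
  N: 1
Molecular formula: C12H23N.
DoU = (2C + 2 + N − H − X) / 2 = (2·12 + 2 + 1 − 23 − 0) / 2 = 2.

2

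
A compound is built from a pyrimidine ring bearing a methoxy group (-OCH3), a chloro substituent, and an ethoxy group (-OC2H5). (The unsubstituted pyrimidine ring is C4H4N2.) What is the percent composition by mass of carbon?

44.58%

Atom tally by fragment:
  pyrimidine ring core → C:4 H:4 N:2
  (− 3 ring H displaced by substituents)
  + OCH3 → C:1 H:3 O:1
  + Cl → Cl:1
  + OC2H5 → C:2 H:5 O:1
Element totals:
  C: 7
  H: 9
  Cl: 1
  N: 2
  O: 2
Molecular formula: C7H9ClN2O2.
Molar mass = 188.611 g/mol.
Mass from C: 7 × 12.011 = 84.077 g/mol.
%C = 84.077 / 188.611 × 100 = 44.58%.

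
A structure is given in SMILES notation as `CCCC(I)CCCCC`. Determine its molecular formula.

Atom tally by fragment:
  CH3 → C:1 H:3
  CH2 → C:1 H:2
  CH2 → C:1 H:2
  CH(I) → C:1 H:1 I:1
  CH2 → C:1 H:2
  CH2 → C:1 H:2
  CH2 → C:1 H:2
  CH2 → C:1 H:2
  CH3 → C:1 H:3
Element totals:
  C: 9
  H: 19
  I: 1

C9H19I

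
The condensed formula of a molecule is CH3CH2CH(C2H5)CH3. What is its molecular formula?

Atom tally by fragment:
  CH3 → C:1 H:3
  CH2 → C:1 H:2
  CH(C2H5) → C:3 H:6
  CH3 → C:1 H:3
Element totals:
  C: 6
  H: 14

C6H14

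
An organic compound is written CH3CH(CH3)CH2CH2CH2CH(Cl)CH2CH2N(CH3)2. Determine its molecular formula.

Element totals:
  C: 11
  H: 24
  Cl: 1
  N: 1

C11H24ClN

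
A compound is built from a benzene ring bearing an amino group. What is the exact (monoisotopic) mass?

Atom tally by fragment:
  benzene ring core → C:6 H:6
  (− 1 ring H displaced by substituents)
  + NH2 → N:1 H:2
Element totals:
  C: 6
  H: 7
  N: 1
Molecular formula: C6H7N.
  M = 6(12.0) + 7(1.007825) + 14.003074
    = 72.000000 + 7.054775 + 14.003074 = 93.057849

93.0578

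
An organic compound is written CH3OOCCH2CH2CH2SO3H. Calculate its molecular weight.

Element totals:
  C: 5
  H: 10
  O: 5
  S: 1
Molecular formula: C5H10O5S.
  M = 5(12.011) + 10(1.008) + 5(15.999) + 32.06
    = 60.055 + 10.080 + 79.995 + 32.060 = 182.190

182.19 g/mol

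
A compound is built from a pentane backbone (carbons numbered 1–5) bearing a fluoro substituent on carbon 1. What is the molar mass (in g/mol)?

90.14 g/mol

Atom tally by fragment:
  FCH2 → C:1 H:2 F:1
  CH2 → C:1 H:2
  CH2 → C:1 H:2
  CH2 → C:1 H:2
  CH3 → C:1 H:3
Element totals:
  C: 5
  H: 11
  F: 1
Molecular formula: C5H11F.
  M = 5(12.011) + 11(1.008) + 18.998
    = 60.055 + 11.088 + 18.998 = 90.141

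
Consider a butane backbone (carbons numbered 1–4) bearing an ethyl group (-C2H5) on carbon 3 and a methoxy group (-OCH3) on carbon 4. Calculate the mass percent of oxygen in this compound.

Atom tally by fragment:
  CH3 → C:1 H:3
  CH2 → C:1 H:2
  CH(C2H5) → C:3 H:6
  CH2OCH3 → C:2 H:5 O:1
Element totals:
  C: 7
  H: 16
  O: 1
Molecular formula: C7H16O.
Molar mass = 116.204 g/mol.
Mass from O: 1 × 15.999 = 15.999 g/mol.
%O = 15.999 / 116.204 × 100 = 13.77%.

13.77%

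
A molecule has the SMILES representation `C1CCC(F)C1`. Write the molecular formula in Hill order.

Atom tally by fragment:
  cyclopentane ring core → C:5 H:10
  (− 1 ring H displaced by substituents)
  + F → F:1
Element totals:
  C: 5
  H: 9
  F: 1

C5H9F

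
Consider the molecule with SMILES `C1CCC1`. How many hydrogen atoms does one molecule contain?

8

Atom tally by fragment:
  cyclobutane ring core → C:4 H:8
Element totals:
  C: 4
  H: 8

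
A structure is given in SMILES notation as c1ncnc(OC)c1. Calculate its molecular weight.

110.12 g/mol

Atom tally by fragment:
  pyrimidine ring core → C:4 H:4 N:2
  (− 1 ring H displaced by substituents)
  + OCH3 → C:1 H:3 O:1
Element totals:
  C: 5
  H: 6
  N: 2
  O: 1
Molecular formula: C5H6N2O.
  M = 5(12.011) + 6(1.008) + 2(14.007) + 15.999
    = 60.055 + 6.048 + 28.014 + 15.999 = 110.116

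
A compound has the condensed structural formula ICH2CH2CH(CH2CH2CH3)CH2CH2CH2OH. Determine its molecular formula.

Atom tally by fragment:
  ICH2 → C:1 H:2 I:1
  CH2 → C:1 H:2
  CH(CH2CH2CH3) → C:4 H:8
  CH2 → C:1 H:2
  CH2CH2OH → C:2 H:5 O:1
Element totals:
  C: 9
  H: 19
  I: 1
  O: 1

C9H19IO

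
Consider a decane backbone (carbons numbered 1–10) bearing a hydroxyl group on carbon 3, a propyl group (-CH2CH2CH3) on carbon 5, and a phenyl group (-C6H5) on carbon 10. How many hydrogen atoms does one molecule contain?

Atom tally by fragment:
  CH3 → C:1 H:3
  CH2 → C:1 H:2
  CH(OH) → C:1 H:2 O:1
  CH2 → C:1 H:2
  CH(CH2CH2CH3) → C:4 H:8
  CH2 → C:1 H:2
  CH2 → C:1 H:2
  CH2 → C:1 H:2
  CH2 → C:1 H:2
  CH2C6H5 → C:7 H:7
Element totals:
  C: 19
  H: 32
  O: 1

32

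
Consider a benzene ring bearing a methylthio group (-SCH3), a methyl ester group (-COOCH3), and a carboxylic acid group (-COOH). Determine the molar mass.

226.25 g/mol

Atom tally by fragment:
  benzene ring core → C:6 H:6
  (− 3 ring H displaced by substituents)
  + SCH3 → C:1 H:3 S:1
  + COOCH3 → C:2 H:3 O:2
  + COOH → C:1 H:1 O:2
Element totals:
  C: 10
  H: 10
  O: 4
  S: 1
Molecular formula: C10H10O4S.
  M = 10(12.011) + 10(1.008) + 4(15.999) + 32.06
    = 120.110 + 10.080 + 63.996 + 32.060 = 226.246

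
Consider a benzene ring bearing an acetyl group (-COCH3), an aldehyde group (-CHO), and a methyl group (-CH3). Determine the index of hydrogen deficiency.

Atom tally by fragment:
  benzene ring core → C:6 H:6
  (− 3 ring H displaced by substituents)
  + COCH3 → C:2 H:3 O:1
  + CHO → C:1 H:1 O:1
  + CH3 → C:1 H:3
Element totals:
  C: 10
  H: 10
  O: 2
Molecular formula: C10H10O2.
DoU = (2C + 2 + N − H − X) / 2 = (2·10 + 2 + 0 − 10 − 0) / 2 = 6.

6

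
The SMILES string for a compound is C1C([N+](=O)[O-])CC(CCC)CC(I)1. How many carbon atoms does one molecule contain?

Atom tally by fragment:
  cyclohexane ring core → C:6 H:12
  (− 3 ring H displaced by substituents)
  + NO2 → N:1 O:2
  + CH2CH2CH3 → C:3 H:7
  + I → I:1
Element totals:
  C: 9
  H: 16
  I: 1
  N: 1
  O: 2

9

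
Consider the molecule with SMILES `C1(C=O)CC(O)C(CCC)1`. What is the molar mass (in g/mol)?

142.20 g/mol

Atom tally by fragment:
  cyclobutane ring core → C:4 H:8
  (− 3 ring H displaced by substituents)
  + CHO → C:1 H:1 O:1
  + OH → O:1 H:1
  + CH2CH2CH3 → C:3 H:7
Element totals:
  C: 8
  H: 14
  O: 2
Molecular formula: C8H14O2.
  M = 8(12.011) + 14(1.008) + 2(15.999)
    = 96.088 + 14.112 + 31.998 = 142.198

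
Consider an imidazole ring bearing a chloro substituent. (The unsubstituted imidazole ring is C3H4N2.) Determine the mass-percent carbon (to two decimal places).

35.15%

Atom tally by fragment:
  imidazole ring core → C:3 H:4 N:2
  (− 1 ring H displaced by substituents)
  + Cl → Cl:1
Element totals:
  C: 3
  H: 3
  Cl: 1
  N: 2
Molecular formula: C3H3ClN2.
Molar mass = 102.521 g/mol.
Mass from C: 3 × 12.011 = 36.033 g/mol.
%C = 36.033 / 102.521 × 100 = 35.15%.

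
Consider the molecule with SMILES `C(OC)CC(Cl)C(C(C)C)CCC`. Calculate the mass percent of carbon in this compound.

63.90%

Atom tally by fragment:
  CH3OCH2 → C:2 H:5 O:1
  CH2 → C:1 H:2
  CH(Cl) → C:1 H:1 Cl:1
  CH(CH(CH3)2) → C:4 H:8
  CH2 → C:1 H:2
  CH2 → C:1 H:2
  CH3 → C:1 H:3
Element totals:
  C: 11
  H: 23
  Cl: 1
  O: 1
Molecular formula: C11H23ClO.
Molar mass = 206.754 g/mol.
Mass from C: 11 × 12.011 = 132.121 g/mol.
%C = 132.121 / 206.754 × 100 = 63.90%.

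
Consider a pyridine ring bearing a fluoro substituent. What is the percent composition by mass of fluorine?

19.57%

Atom tally by fragment:
  pyridine ring core → C:5 H:5 N:1
  (− 1 ring H displaced by substituents)
  + F → F:1
Element totals:
  C: 5
  H: 4
  F: 1
  N: 1
Molecular formula: C5H4FN.
Molar mass = 97.092 g/mol.
Mass from F: 1 × 18.998 = 18.998 g/mol.
%F = 18.998 / 97.092 × 100 = 19.57%.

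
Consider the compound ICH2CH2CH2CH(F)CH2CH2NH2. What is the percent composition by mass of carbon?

Element totals:
  C: 6
  H: 13
  F: 1
  I: 1
  N: 1
Molecular formula: C6H13FIN.
Molar mass = 245.079 g/mol.
Mass from C: 6 × 12.011 = 72.066 g/mol.
%C = 72.066 / 245.079 × 100 = 29.41%.

29.41%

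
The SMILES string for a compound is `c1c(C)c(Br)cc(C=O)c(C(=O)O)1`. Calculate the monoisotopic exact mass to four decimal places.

241.9579

Atom tally by fragment:
  benzene ring core → C:6 H:6
  (− 4 ring H displaced by substituents)
  + CH3 → C:1 H:3
  + Br → Br:1
  + CHO → C:1 H:1 O:1
  + COOH → C:1 H:1 O:2
Element totals:
  C: 9
  H: 7
  Br: 1
  O: 3
Molecular formula: C9H7BrO3.
  M = 9(12.0) + 7(1.007825) + 78.918338 + 3(15.994915)
    = 108.000000 + 7.054775 + 78.918338 + 47.984745 = 241.957858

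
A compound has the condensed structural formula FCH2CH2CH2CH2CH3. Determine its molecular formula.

C5H11F

Element totals:
  C: 5
  H: 11
  F: 1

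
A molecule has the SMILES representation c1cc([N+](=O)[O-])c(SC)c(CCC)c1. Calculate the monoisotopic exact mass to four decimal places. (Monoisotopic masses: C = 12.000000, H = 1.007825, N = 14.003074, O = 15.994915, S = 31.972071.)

211.0667

Atom tally by fragment:
  benzene ring core → C:6 H:6
  (− 3 ring H displaced by substituents)
  + NO2 → N:1 O:2
  + SCH3 → C:1 H:3 S:1
  + CH2CH2CH3 → C:3 H:7
Element totals:
  C: 10
  H: 13
  N: 1
  O: 2
  S: 1
Molecular formula: C10H13NO2S.
  M = 10(12.0) + 13(1.007825) + 14.003074 + 2(15.994915) + 31.972071
    = 120.000000 + 13.101725 + 14.003074 + 31.989830 + 31.972071 = 211.066700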